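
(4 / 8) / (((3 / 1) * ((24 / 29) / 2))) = 29 / 72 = 0.40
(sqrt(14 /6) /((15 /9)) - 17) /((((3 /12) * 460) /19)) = -323 /115+19 * sqrt(21) /575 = -2.66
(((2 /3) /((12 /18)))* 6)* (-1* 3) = -18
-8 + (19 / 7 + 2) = -23 / 7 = -3.29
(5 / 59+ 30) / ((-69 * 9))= -1775 / 36639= -0.05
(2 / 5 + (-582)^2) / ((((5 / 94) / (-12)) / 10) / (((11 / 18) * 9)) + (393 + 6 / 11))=21014461776 / 24415555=860.70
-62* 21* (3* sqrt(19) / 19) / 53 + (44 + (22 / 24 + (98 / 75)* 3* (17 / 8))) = 7987 / 150 - 3906* sqrt(19) / 1007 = 36.34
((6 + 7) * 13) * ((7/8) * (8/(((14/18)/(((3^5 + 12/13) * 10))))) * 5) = 18550350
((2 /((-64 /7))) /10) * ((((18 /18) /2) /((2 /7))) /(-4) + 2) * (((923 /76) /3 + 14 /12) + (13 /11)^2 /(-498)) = -139238225 /781586432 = -0.18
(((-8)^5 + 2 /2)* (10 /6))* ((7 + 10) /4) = -2785195 /12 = -232099.58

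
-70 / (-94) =35 / 47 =0.74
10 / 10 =1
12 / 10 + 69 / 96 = 307 / 160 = 1.92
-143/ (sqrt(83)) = -15.70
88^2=7744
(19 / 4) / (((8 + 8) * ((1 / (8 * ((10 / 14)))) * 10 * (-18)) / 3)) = -19 / 672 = -0.03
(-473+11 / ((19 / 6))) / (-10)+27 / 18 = 4603 / 95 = 48.45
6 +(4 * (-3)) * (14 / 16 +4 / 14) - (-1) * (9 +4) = 71 / 14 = 5.07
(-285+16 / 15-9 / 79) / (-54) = 168298 / 31995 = 5.26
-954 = -954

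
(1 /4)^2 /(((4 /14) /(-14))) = -49 /16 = -3.06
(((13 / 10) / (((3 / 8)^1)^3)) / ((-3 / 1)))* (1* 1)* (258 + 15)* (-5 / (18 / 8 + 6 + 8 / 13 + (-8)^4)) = 15748096 / 5763231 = 2.73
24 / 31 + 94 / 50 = 2057 / 775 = 2.65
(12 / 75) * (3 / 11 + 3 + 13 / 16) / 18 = 719 / 19800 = 0.04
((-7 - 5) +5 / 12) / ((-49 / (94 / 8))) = 6533 / 2352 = 2.78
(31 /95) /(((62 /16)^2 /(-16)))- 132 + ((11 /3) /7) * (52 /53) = -432122792 /3277785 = -131.83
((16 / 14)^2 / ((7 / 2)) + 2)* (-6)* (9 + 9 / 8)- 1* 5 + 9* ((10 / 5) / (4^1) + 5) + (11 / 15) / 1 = -509032 / 5145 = -98.94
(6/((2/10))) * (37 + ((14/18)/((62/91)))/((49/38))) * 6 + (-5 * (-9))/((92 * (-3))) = 19448335/2852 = 6819.19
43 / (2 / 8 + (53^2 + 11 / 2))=0.02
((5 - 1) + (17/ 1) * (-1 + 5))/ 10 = 36/ 5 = 7.20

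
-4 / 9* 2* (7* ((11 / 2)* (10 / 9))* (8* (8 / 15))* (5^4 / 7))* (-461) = 1622720000 / 243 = 6677860.08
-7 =-7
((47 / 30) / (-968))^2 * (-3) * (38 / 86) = -0.00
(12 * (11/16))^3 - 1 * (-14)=36833/64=575.52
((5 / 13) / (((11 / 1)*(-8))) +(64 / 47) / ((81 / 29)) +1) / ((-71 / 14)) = -45216059 / 154609884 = -0.29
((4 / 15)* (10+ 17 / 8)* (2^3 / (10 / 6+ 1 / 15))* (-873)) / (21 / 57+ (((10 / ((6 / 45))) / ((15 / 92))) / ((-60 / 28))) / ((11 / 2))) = 106189974 / 315133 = 336.97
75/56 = 1.34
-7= -7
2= 2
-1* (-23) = 23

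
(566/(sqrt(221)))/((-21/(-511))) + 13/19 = 13/19 + 41318 * sqrt(221)/663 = 927.13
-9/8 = -1.12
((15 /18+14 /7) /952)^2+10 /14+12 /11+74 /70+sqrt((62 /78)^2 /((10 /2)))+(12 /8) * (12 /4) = 7.72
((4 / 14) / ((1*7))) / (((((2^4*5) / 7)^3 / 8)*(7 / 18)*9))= 1 / 16000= 0.00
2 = 2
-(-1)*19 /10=19 /10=1.90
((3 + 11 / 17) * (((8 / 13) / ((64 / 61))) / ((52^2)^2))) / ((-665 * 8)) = -1891 / 34385652654080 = -0.00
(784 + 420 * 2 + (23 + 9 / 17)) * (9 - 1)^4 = 114720768 / 17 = 6748280.47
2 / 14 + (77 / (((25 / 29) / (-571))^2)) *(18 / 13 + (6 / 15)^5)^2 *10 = 949143958698738854133 / 1444091796875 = 657260127.61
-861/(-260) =861/260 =3.31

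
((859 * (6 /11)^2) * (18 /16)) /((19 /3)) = 208737 /4598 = 45.40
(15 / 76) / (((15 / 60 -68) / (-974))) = 14610 / 5149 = 2.84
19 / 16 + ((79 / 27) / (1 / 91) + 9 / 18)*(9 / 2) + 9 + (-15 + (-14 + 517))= 81533 / 48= 1698.60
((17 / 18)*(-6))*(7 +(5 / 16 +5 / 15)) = -6239 / 144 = -43.33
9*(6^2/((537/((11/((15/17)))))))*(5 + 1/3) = 35904/895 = 40.12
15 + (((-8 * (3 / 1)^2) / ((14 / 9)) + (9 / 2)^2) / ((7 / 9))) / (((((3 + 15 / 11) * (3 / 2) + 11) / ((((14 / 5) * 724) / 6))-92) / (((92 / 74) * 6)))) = 23519577561 / 1327613539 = 17.72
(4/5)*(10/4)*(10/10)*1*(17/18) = 17/9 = 1.89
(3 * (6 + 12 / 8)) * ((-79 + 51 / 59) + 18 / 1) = -1353.05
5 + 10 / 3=25 / 3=8.33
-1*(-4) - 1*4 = 0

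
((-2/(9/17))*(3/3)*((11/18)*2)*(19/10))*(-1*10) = 7106/81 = 87.73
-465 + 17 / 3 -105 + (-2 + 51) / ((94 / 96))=-72515 / 141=-514.29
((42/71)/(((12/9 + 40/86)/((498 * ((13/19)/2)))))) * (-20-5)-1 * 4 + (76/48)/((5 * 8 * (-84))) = -2216106494179/1577358720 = -1404.95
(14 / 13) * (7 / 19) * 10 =980 / 247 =3.97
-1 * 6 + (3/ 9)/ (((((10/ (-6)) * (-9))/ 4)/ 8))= -238/ 45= -5.29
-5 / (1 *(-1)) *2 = 10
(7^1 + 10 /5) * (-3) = -27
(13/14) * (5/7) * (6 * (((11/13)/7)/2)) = 165/686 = 0.24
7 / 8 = 0.88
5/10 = 1/2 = 0.50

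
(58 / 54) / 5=29 / 135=0.21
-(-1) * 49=49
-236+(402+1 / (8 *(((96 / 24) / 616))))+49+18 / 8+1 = 475 / 2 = 237.50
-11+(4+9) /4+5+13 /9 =-47 /36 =-1.31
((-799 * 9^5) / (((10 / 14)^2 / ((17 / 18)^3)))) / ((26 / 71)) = -1106198311113 / 5200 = -212730444.44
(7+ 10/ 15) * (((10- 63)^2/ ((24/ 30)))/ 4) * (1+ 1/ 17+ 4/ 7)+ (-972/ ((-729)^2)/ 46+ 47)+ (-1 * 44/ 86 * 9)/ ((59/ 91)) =1337745822897749/ 121488182424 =11011.32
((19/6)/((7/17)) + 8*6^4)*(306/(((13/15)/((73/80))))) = 4867215651/1456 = 3342867.89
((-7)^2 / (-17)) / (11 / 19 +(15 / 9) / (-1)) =2793 / 1054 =2.65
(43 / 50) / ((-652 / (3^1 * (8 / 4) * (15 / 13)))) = -387 / 42380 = -0.01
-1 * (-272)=272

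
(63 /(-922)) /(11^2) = -63 /111562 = -0.00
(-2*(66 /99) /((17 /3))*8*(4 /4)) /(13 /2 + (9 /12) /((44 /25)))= -5632 /20723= -0.27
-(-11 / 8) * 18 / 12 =33 / 16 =2.06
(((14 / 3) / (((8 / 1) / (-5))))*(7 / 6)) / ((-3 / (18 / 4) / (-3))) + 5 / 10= -237 / 16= -14.81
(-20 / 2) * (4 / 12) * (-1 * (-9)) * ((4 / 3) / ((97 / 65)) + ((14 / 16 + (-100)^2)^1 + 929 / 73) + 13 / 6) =-8511357325 / 28324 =-300499.83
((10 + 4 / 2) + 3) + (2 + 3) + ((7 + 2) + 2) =31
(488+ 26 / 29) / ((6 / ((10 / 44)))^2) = 59075 / 84216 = 0.70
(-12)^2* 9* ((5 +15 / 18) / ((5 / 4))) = 6048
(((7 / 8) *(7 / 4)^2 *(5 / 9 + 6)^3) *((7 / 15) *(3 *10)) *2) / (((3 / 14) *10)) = 3451804853 / 349920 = 9864.55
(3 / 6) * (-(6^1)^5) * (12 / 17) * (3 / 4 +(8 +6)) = -688176 / 17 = -40480.94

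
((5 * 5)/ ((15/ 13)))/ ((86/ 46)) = 1495/ 129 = 11.59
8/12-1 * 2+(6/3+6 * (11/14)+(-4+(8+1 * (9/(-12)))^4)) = 14860325/5376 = 2764.20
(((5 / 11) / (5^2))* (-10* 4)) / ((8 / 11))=-1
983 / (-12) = -983 / 12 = -81.92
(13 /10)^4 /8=28561 /80000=0.36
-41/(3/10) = -410/3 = -136.67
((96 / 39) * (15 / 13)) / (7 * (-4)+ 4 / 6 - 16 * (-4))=144 / 1859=0.08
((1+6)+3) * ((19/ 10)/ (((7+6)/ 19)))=361/ 13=27.77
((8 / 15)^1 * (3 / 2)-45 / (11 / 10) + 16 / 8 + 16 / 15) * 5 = -6112 / 33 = -185.21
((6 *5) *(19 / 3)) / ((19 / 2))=20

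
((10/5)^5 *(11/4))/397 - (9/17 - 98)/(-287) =-228477/1936963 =-0.12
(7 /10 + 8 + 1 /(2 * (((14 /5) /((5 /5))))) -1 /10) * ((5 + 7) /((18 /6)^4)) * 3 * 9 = 1229 /35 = 35.11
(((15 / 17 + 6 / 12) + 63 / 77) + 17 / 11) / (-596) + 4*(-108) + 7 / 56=-48134033 / 111452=-431.88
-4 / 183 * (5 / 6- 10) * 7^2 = 5390 / 549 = 9.82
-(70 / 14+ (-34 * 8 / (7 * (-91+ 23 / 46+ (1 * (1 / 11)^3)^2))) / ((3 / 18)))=-17005213969 / 2244567773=-7.58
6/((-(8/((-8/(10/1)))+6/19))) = 57/92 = 0.62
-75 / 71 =-1.06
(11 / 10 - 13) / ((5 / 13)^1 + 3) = -1547 / 440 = -3.52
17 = 17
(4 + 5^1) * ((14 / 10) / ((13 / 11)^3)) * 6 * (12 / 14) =39.26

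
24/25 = 0.96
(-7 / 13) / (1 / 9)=-4.85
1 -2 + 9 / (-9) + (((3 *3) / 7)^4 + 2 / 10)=11196 / 12005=0.93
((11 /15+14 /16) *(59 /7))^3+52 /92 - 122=32303648492869 /13632192000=2369.66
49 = 49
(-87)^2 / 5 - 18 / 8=30231 / 20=1511.55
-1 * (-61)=61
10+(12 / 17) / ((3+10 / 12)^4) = 47588522 / 4757297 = 10.00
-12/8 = -3/2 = -1.50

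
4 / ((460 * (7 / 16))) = 16 / 805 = 0.02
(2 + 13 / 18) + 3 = 103 / 18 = 5.72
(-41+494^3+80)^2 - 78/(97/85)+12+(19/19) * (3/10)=14097227512717814761/970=14533224239915272.95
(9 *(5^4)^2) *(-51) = -179296875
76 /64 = 19 /16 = 1.19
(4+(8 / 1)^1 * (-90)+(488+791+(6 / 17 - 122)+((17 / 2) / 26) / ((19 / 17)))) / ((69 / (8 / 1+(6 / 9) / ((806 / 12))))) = 1995408913 / 38920531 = 51.27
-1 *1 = -1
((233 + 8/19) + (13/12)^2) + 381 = 1684267/2736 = 615.59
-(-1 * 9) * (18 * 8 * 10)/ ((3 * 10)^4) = 2/ 125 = 0.02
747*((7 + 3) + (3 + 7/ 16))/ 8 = 160605/ 128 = 1254.73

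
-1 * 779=-779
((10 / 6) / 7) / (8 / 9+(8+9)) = 15 / 1127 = 0.01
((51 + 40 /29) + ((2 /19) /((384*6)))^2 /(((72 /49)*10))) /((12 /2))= 8.73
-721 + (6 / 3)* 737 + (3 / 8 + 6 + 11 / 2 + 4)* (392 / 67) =56674 / 67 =845.88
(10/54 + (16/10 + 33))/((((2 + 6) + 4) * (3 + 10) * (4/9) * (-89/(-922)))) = 270607/52065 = 5.20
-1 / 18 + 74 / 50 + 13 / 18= 161 / 75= 2.15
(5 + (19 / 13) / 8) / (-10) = -539 / 1040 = -0.52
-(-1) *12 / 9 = 4 / 3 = 1.33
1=1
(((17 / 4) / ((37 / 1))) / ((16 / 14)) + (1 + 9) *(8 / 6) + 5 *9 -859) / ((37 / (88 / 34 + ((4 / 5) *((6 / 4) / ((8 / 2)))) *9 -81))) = 36600117181 / 22342080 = 1638.17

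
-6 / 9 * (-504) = 336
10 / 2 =5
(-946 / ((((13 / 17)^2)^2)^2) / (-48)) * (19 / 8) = 62691132122267 / 156620298432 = 400.27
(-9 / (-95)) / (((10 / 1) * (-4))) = -0.00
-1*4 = -4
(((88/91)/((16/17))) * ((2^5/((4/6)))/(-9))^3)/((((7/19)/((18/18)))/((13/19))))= -382976/1323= -289.48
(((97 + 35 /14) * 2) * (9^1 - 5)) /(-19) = -796 /19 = -41.89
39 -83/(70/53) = -1669/70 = -23.84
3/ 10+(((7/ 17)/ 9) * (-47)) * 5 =-15991/ 1530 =-10.45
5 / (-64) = -5 / 64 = -0.08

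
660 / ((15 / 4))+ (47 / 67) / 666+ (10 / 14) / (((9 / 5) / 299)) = 294.65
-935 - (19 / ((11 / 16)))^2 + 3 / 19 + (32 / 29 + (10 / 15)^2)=-1018303870 / 600039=-1697.06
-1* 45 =-45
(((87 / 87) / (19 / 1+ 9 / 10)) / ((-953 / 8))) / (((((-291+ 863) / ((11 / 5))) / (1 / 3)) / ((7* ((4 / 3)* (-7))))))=784 / 22188699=0.00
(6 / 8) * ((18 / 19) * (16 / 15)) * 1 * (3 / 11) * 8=1728 / 1045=1.65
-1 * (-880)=880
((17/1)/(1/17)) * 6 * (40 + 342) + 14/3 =1987178/3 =662392.67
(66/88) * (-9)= -27/4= -6.75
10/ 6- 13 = -34/ 3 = -11.33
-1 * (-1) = 1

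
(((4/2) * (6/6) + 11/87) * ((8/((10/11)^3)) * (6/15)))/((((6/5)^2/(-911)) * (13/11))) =-4848.26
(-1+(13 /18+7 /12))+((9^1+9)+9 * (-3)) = -313 /36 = -8.69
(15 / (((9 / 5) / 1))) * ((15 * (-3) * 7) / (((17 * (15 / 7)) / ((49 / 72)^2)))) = -2941225 / 88128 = -33.37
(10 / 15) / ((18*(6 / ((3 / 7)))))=1 / 378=0.00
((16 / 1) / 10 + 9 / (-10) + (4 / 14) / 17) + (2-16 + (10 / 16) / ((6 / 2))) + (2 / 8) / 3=-185519 / 14280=-12.99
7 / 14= 1 / 2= 0.50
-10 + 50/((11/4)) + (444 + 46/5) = 25376/55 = 461.38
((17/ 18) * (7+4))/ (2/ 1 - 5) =-187/ 54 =-3.46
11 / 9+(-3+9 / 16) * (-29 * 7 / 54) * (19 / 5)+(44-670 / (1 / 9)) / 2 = -4258019 / 1440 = -2956.96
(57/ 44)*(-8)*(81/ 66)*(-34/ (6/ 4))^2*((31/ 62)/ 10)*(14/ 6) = -461244/ 605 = -762.39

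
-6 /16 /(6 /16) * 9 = -9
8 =8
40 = 40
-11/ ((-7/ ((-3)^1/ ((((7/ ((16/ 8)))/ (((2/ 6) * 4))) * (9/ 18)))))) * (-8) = 1408/ 49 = 28.73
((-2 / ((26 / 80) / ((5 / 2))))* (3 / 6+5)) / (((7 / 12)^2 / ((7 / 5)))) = -31680 / 91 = -348.13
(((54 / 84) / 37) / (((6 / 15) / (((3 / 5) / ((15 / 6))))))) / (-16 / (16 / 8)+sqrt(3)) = -108 / 78995 - 27*sqrt(3) / 157990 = -0.00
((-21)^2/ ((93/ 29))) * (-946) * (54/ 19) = -217771092/ 589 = -369730.21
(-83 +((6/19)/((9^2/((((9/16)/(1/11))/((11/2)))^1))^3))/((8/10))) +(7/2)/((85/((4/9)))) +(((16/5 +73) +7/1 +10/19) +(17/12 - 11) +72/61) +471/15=581994386501/24513684480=23.74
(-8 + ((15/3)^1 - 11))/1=-14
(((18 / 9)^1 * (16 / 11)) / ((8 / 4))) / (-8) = -2 / 11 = -0.18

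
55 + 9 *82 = 793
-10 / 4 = -5 / 2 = -2.50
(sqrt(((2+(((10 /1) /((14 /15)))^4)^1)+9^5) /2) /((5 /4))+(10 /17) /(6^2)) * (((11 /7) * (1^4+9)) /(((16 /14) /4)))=275 /306+44 * sqrt(86711038) /49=8362.58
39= 39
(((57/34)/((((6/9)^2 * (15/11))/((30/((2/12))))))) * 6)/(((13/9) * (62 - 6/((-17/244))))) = 457083/32734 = 13.96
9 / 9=1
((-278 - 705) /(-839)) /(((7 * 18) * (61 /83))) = 81589 /6448554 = 0.01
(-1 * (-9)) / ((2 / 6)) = 27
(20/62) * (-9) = -90/31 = -2.90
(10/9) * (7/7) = 1.11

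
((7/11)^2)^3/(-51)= -117649/90349611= -0.00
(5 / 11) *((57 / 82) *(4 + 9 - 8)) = 1425 / 902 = 1.58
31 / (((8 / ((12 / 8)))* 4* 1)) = 93 / 64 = 1.45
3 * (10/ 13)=30/ 13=2.31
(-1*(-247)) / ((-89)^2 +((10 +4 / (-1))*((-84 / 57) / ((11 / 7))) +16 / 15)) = 774345 / 24818039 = 0.03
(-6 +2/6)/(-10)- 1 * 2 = -43/30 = -1.43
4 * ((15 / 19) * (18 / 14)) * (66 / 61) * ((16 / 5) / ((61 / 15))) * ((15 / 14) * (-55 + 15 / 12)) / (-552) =28734750 / 79677773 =0.36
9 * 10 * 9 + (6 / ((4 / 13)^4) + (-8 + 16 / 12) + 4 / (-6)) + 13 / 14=3959407 / 2688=1472.99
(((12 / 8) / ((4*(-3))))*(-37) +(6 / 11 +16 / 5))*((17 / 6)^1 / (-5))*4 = -62611 / 3300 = -18.97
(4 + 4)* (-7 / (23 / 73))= -4088 / 23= -177.74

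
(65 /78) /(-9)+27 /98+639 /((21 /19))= 765125 /1323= 578.33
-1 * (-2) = 2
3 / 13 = 0.23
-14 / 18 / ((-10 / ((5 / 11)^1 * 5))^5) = 21875 / 46382688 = 0.00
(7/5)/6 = 7/30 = 0.23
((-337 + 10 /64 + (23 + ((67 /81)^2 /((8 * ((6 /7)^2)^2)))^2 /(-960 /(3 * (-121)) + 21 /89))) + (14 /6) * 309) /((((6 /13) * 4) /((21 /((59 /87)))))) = 2302082245758190177667749 /337079070361801064448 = 6829.50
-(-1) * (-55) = -55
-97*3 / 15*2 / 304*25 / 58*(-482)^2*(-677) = 19070605945 / 2204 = 8652725.02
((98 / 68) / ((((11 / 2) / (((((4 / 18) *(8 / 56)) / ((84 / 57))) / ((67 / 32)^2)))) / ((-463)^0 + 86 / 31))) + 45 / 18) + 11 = 702866719 / 52045466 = 13.50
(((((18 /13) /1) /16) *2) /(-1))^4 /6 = 2187 /14623232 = 0.00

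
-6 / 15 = -0.40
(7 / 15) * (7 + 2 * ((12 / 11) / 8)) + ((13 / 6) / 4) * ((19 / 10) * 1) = 11677 / 2640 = 4.42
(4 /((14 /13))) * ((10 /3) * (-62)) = -16120 /21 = -767.62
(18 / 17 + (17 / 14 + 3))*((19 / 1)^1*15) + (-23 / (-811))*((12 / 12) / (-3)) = 870217801 / 579054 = 1502.83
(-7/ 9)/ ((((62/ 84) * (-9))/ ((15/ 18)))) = 245/ 2511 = 0.10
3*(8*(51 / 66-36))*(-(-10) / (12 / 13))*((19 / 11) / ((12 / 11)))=-957125 / 66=-14501.89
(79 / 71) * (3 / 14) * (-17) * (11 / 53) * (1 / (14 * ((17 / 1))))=-2607 / 737548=-0.00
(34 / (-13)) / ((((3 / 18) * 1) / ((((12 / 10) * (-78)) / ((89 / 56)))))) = 411264 / 445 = 924.19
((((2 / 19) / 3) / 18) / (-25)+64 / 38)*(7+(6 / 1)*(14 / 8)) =151193 / 5130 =29.47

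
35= 35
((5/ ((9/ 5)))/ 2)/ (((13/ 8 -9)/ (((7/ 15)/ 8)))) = -35/ 3186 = -0.01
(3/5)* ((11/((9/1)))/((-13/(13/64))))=-11/960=-0.01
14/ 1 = 14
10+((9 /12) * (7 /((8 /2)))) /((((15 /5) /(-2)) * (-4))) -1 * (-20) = 967 /32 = 30.22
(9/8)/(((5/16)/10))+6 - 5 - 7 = 30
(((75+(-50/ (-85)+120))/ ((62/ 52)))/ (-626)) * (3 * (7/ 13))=-69825/ 164951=-0.42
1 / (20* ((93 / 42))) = 7 / 310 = 0.02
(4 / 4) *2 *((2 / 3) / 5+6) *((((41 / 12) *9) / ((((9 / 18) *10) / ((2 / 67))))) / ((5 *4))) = 943 / 8375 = 0.11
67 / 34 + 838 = 28559 / 34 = 839.97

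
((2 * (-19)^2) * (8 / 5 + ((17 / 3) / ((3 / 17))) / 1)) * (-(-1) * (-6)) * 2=-4381096 / 15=-292073.07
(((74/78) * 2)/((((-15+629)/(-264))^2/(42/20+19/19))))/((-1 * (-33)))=201872/6126185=0.03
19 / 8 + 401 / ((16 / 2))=52.50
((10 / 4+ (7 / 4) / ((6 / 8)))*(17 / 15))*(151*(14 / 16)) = 521101 / 720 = 723.75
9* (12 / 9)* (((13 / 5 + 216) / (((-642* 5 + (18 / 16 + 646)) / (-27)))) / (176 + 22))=157392 / 1127665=0.14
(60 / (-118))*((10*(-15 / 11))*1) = 4500 / 649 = 6.93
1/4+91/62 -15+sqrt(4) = -1399/124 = -11.28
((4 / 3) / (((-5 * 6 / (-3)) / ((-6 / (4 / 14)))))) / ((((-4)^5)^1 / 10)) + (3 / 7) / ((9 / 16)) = 0.79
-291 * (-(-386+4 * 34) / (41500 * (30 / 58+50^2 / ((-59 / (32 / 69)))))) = 34355169 / 374983210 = 0.09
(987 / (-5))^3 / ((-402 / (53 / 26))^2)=-300096332403 / 1517282000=-197.79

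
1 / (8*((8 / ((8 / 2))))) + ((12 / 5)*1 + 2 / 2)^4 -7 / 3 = 131.36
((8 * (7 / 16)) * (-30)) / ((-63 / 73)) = 365 / 3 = 121.67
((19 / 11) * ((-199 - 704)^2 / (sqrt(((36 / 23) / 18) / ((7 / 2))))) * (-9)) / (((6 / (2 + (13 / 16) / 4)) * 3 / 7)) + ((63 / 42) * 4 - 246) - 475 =-15291364977 * sqrt(161) / 2816 - 715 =-68901876.30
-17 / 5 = -3.40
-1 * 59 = -59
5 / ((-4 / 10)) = -25 / 2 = -12.50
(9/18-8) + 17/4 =-13/4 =-3.25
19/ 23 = 0.83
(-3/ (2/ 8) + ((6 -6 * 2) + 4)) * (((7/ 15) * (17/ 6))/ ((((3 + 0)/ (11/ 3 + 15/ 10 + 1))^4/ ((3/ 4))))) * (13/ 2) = -20295289469/ 12597120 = -1611.11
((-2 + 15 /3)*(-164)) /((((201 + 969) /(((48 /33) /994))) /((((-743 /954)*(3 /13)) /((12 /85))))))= 1035742 /1322133813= 0.00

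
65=65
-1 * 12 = -12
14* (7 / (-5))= -98 / 5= -19.60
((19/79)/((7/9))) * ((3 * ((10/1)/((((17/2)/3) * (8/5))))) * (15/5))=115425/18802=6.14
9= 9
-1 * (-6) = 6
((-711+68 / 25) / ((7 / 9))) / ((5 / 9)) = -1434267 / 875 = -1639.16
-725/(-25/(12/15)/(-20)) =-464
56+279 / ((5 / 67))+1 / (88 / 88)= 18978 / 5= 3795.60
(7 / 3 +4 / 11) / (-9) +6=1693 / 297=5.70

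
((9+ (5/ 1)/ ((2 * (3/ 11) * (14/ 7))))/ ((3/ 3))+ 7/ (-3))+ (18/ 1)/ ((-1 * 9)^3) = 3637/ 324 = 11.23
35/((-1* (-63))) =5/9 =0.56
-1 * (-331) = 331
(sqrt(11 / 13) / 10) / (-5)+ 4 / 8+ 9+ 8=17.48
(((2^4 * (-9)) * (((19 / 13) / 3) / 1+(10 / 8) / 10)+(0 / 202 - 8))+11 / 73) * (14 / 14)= -91107 / 949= -96.00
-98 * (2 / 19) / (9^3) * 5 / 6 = -490 / 41553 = -0.01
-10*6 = -60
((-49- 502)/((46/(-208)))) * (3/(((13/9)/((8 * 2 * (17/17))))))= 1904256/23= 82793.74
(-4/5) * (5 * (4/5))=-16/5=-3.20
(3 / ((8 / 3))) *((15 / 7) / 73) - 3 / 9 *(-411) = 560191 / 4088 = 137.03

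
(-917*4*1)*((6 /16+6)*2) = -46767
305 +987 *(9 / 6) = 3571 / 2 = 1785.50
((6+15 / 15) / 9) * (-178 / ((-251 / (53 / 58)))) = 0.50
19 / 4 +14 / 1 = 75 / 4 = 18.75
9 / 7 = 1.29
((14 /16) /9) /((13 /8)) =7 /117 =0.06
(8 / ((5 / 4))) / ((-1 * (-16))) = 2 / 5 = 0.40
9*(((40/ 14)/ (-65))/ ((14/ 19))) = -342/ 637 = -0.54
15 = 15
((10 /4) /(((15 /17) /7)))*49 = 5831 /6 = 971.83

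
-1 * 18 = -18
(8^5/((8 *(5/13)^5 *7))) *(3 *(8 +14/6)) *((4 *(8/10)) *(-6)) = -4525948796928/109375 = -41380103.29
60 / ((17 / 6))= 360 / 17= 21.18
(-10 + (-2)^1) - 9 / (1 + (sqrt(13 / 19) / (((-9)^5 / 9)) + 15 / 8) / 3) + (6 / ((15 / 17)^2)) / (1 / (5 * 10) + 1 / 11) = 909700499865664 / 17511793511577 - 11337408 * sqrt(247) / 1244007189347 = 51.95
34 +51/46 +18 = 2443/46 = 53.11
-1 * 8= -8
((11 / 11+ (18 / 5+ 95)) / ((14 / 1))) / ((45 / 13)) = 2.06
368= 368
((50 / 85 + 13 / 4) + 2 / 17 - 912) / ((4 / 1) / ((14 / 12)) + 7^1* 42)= -432229 / 141576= -3.05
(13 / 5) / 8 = 13 / 40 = 0.32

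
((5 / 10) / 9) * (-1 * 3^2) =-1 / 2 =-0.50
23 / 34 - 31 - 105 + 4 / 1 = -4465 / 34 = -131.32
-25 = -25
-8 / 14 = -4 / 7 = -0.57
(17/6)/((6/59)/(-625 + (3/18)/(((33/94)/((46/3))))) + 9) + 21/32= 9081489697/9352038816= 0.97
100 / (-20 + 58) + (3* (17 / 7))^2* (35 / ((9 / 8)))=219990 / 133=1654.06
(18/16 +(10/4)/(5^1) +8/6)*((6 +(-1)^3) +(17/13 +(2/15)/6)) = 262913/14040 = 18.73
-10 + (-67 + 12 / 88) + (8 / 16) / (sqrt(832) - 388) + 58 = -15533687 / 823416 - sqrt(13) / 37428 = -18.87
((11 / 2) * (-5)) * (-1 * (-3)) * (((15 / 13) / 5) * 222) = -54945 / 13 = -4226.54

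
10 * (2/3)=20/3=6.67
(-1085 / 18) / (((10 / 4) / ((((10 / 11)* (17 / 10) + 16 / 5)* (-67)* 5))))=421631 / 11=38330.09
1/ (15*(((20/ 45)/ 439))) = 1317/ 20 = 65.85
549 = 549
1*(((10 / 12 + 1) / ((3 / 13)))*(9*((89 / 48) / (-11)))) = -1157 / 96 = -12.05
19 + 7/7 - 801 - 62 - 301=-1144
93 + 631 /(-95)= 8204 /95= 86.36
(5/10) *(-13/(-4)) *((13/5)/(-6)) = -169/240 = -0.70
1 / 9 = 0.11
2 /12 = 1 /6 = 0.17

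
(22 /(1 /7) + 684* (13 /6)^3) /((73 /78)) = 554671 /73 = 7598.23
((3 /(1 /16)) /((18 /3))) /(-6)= -4 /3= -1.33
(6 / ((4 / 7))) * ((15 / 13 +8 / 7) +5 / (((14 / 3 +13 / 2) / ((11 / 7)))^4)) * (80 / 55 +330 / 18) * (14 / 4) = 85828347285041 / 51345056308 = 1671.60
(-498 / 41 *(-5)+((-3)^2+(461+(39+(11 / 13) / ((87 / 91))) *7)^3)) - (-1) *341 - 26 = 405545476.40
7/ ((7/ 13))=13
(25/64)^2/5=125/4096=0.03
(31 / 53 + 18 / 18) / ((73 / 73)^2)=84 / 53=1.58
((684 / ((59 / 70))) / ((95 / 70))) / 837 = 3920 / 5487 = 0.71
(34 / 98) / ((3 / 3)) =17 / 49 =0.35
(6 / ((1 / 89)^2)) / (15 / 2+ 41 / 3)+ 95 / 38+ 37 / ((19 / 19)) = 2284.82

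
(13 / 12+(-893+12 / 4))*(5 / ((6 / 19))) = -1013365 / 72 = -14074.51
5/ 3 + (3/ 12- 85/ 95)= 233/ 228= 1.02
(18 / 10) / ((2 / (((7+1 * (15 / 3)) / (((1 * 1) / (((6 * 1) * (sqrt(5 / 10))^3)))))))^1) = 81 * sqrt(2) / 5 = 22.91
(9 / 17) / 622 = 9 / 10574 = 0.00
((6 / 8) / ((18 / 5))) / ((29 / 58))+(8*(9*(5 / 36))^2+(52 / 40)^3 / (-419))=16229659 / 1257000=12.91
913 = 913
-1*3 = -3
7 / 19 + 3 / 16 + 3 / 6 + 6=2145 / 304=7.06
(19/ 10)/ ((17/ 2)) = 19/ 85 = 0.22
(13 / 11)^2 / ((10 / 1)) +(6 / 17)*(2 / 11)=4193 / 20570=0.20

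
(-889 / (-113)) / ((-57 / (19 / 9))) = -889 / 3051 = -0.29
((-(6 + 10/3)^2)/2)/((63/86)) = -4816/81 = -59.46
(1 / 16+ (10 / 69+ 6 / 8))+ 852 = 852.96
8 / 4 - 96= -94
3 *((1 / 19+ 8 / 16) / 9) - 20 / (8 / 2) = -183 / 38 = -4.82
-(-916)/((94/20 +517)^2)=91600/27217089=0.00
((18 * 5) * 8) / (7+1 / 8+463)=5760 / 3761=1.53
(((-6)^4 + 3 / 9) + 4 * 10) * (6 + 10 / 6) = 92207 / 9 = 10245.22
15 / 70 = 3 / 14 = 0.21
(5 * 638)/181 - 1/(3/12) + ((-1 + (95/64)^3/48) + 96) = 247547817707/2277507072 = 108.69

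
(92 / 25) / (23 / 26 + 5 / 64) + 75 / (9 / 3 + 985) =77127347 / 19784700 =3.90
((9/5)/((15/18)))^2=2916/625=4.67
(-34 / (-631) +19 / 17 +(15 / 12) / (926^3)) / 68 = 39913936957603 / 2316755190537344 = 0.02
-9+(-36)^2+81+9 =1377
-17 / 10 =-1.70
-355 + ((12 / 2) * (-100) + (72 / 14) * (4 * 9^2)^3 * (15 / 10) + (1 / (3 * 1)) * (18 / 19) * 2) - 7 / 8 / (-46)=12841880681555 / 48944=262379059.36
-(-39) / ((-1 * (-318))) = 13 / 106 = 0.12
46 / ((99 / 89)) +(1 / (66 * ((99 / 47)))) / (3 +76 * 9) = 41.35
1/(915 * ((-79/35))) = -7/14457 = -0.00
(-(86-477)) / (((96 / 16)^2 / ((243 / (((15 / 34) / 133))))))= 7956459 / 10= 795645.90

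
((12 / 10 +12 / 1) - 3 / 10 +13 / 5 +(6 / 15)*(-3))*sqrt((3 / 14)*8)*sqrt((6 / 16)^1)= 429*sqrt(14) / 140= 11.47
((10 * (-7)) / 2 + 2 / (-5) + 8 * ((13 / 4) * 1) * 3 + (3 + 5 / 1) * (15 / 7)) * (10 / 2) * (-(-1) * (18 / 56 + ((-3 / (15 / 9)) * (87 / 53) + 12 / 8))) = -17583219 / 51940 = -338.53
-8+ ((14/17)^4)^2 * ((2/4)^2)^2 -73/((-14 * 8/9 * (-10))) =-66982554076177/7812848333920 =-8.57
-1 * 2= -2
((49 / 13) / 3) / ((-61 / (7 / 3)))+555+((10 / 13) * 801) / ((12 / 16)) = 9824012 / 7137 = 1376.49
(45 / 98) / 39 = 15 / 1274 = 0.01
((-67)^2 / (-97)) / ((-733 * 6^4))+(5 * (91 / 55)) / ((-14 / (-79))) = 47317480475 / 1013615856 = 46.68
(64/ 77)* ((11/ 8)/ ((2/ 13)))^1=52/ 7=7.43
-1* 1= -1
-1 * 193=-193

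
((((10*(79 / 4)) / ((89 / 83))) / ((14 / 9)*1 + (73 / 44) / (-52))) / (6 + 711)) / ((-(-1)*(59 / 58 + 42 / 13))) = 16967732496 / 427522106575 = 0.04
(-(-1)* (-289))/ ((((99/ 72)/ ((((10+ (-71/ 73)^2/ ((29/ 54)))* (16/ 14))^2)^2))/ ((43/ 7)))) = -4444597394687451414688084772519936/ 105452713097432080882822397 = -42147776.61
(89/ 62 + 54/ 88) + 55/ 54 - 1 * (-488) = 18085039/ 36828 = 491.07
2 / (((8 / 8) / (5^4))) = 1250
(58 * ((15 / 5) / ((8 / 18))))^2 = 613089 / 4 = 153272.25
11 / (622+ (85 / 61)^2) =40931 / 2321687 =0.02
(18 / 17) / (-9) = -2 / 17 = -0.12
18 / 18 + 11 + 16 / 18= 116 / 9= 12.89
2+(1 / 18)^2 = 649 / 324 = 2.00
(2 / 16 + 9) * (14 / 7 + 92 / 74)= 1095 / 37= 29.59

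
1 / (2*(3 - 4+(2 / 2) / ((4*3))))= -6 / 11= -0.55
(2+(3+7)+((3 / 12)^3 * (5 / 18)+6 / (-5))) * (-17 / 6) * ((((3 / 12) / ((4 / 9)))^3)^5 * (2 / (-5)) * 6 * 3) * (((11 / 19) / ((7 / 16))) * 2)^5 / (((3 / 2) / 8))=3897877770278666710601571 / 142990785885956892262400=27.26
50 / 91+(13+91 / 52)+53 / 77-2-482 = -267703 / 572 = -468.01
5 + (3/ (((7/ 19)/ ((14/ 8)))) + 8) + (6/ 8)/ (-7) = 190/ 7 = 27.14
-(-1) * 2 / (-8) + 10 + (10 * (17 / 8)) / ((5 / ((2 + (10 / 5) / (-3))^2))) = 623 / 36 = 17.31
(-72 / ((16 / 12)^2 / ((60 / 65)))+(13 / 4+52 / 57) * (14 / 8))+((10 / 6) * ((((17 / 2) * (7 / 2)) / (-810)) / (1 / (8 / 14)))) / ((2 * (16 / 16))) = -28923509 / 960336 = -30.12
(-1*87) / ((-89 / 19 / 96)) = 158688 / 89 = 1783.01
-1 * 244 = -244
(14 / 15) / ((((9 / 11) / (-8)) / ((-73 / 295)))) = 89936 / 39825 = 2.26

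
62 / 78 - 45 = -1724 / 39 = -44.21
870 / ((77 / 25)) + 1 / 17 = 369827 / 1309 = 282.53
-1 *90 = -90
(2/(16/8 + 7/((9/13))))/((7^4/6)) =108/261709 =0.00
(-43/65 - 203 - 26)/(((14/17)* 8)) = -15861/455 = -34.86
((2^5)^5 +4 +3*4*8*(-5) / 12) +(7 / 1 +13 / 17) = 570424864 / 17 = 33554403.76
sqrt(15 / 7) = sqrt(105) / 7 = 1.46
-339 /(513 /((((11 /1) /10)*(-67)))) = 83281 /1710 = 48.70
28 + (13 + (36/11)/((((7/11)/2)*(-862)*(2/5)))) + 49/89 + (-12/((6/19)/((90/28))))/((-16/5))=342366421/4296208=79.69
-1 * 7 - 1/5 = -36/5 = -7.20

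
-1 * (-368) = 368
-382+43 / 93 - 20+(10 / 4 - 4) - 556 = -178381 / 186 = -959.04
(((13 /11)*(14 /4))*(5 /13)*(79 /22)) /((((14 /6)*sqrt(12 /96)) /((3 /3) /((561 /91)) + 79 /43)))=9525820*sqrt(2) /972961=13.85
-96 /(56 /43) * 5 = -2580 /7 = -368.57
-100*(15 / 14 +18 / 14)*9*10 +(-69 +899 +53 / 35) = -713397 / 35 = -20382.77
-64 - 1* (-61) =-3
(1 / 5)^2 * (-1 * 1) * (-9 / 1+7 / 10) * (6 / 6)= 83 / 250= 0.33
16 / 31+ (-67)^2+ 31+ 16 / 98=6866912 / 1519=4520.68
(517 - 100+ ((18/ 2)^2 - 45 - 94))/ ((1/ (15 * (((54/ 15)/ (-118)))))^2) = 261711/ 3481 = 75.18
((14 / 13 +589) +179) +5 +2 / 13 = 774.23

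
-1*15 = -15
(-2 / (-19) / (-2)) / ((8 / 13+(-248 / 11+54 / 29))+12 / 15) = 20735 / 7590918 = 0.00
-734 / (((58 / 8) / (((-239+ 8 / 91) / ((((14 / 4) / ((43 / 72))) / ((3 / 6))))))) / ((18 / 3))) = 228729814 / 18473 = 12381.84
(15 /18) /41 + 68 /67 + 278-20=4269419 /16482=259.04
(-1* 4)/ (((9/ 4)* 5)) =-16/ 45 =-0.36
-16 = -16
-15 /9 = -5 /3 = -1.67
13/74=0.18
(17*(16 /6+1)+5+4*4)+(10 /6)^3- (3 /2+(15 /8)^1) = 18271 /216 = 84.59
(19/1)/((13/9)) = 171/13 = 13.15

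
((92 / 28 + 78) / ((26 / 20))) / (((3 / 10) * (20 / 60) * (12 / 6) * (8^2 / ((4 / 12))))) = 14225 / 8736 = 1.63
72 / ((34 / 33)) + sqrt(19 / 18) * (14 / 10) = 7 * sqrt(38) / 30 + 1188 / 17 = 71.32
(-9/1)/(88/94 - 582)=423/27310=0.02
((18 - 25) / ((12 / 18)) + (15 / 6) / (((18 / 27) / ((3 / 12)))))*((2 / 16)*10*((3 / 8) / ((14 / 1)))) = -2295 / 7168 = -0.32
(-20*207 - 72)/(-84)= 351/7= 50.14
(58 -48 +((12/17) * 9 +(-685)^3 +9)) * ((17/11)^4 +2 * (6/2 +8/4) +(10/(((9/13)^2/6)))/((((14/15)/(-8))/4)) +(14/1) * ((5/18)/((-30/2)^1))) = 1026391560021271700/746691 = 1374586756799.36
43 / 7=6.14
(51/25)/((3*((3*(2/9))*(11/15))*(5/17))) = 2601/550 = 4.73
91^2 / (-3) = -8281 / 3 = -2760.33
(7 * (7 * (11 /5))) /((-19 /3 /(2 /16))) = -1617 /760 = -2.13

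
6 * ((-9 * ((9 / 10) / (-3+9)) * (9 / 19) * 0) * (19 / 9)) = 0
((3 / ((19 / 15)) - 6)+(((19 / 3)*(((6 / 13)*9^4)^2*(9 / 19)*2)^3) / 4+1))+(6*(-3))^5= 1808689419742554724074548255194 / 1742478049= 1037998395894027543112.28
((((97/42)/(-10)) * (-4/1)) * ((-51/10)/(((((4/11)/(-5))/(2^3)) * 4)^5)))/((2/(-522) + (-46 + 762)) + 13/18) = 2888107451625/27934816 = 103387.38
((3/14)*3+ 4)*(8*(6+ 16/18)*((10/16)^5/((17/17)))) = 6296875/258048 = 24.40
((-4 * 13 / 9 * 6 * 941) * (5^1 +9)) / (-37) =1370096 / 111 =12343.21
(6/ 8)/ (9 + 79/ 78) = 117/ 1562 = 0.07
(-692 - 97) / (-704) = 789 / 704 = 1.12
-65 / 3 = -21.67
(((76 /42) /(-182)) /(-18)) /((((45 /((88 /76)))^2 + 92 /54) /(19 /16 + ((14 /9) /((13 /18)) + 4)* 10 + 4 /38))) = 30045389 /1309056438872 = 0.00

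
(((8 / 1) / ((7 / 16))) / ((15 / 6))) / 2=128 / 35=3.66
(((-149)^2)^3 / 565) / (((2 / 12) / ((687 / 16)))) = 22552547294984661 / 4520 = 4989501613934.66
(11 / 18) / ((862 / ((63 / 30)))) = 77 / 51720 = 0.00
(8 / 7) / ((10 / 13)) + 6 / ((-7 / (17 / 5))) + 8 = 46 / 7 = 6.57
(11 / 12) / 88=1 / 96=0.01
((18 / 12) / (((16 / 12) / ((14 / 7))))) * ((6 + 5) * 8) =198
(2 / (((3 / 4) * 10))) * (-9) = -12 / 5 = -2.40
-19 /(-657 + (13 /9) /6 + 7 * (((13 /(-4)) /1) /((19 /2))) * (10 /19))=370386 /12827435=0.03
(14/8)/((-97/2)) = -7/194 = -0.04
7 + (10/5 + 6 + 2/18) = 136/9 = 15.11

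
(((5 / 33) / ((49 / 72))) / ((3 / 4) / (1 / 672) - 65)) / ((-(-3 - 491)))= 60 / 58445387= 0.00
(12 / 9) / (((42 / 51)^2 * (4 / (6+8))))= 289 / 42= 6.88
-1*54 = -54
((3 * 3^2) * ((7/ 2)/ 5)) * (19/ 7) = 513/ 10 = 51.30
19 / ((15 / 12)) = 76 / 5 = 15.20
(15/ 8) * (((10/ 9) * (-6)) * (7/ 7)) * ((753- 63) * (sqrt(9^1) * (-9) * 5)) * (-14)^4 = 44730630000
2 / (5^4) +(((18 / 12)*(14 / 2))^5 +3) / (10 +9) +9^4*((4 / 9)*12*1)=15849584341 / 380000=41709.43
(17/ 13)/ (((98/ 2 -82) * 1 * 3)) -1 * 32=-41201/ 1287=-32.01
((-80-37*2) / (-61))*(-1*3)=-462 / 61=-7.57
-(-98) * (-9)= -882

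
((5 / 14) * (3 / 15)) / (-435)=-1 / 6090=-0.00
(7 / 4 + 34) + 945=980.75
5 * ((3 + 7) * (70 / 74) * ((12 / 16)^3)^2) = 637875 / 75776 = 8.42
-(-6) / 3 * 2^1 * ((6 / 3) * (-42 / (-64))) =21 / 4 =5.25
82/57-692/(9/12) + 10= -51940/57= -911.23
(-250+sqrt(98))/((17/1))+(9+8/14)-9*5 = -5966/119+7*sqrt(2)/17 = -49.55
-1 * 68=-68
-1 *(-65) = 65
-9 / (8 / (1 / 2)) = -9 / 16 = -0.56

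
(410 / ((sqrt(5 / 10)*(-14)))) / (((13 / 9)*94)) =-1845*sqrt(2) / 8554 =-0.31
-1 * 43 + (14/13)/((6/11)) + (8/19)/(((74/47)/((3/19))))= -21349204/520923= -40.98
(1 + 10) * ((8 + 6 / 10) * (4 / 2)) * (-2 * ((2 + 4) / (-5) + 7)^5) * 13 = -504492220804 / 15625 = -32287502.13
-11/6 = -1.83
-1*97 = -97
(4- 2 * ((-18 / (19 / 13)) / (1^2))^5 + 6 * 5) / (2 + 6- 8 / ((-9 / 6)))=2104876395321 / 49521980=42503.88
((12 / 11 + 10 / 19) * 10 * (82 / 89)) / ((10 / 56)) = 1552096 / 18601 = 83.44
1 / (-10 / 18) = -1.80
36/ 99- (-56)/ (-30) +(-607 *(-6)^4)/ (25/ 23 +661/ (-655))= -488862636964/ 48345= -10111958.57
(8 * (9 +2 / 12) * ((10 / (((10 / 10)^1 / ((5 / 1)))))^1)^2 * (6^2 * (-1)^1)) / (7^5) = -6600000 / 16807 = -392.69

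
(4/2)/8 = 1/4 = 0.25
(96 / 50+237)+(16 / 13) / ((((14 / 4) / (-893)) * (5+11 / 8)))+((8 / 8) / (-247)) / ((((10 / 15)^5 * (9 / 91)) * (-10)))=26763065233 / 141086400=189.69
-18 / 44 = -0.41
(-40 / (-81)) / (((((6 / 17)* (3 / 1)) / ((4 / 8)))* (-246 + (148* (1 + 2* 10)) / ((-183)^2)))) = -316285 / 333525033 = -0.00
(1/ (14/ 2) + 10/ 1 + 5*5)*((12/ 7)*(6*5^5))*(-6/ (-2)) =166050000/ 49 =3388775.51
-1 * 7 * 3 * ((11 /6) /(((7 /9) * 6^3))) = -11 /48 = -0.23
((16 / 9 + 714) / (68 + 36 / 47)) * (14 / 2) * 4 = 1059709 / 3636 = 291.45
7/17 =0.41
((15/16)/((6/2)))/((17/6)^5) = 2430/1419857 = 0.00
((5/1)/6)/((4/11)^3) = 6655/384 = 17.33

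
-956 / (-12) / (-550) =-239 / 1650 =-0.14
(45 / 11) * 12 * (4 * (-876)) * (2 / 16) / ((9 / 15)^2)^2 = -165909.09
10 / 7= 1.43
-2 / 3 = -0.67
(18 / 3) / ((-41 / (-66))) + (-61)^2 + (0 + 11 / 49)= 7495344 / 2009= 3730.88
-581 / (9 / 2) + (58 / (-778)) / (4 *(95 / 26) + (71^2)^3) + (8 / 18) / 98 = -5269045620494595887 / 40811597559331641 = -129.11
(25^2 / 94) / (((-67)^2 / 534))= 166875 / 210983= 0.79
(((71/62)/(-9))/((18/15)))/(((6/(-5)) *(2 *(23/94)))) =83425/462024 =0.18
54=54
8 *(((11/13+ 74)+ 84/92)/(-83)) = -7.30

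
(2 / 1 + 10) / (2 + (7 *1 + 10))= 12 / 19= 0.63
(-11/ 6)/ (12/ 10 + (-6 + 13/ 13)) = 55/ 114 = 0.48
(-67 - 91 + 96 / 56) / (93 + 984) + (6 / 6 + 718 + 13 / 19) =103067500 / 143241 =719.54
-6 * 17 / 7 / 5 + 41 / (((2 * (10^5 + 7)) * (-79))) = -1611714247 / 553038710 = -2.91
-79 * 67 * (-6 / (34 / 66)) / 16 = 524007 / 136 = 3852.99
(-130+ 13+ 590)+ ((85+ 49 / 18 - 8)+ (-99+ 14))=8419 / 18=467.72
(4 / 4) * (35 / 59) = 35 / 59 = 0.59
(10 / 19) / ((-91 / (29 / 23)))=-290 / 39767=-0.01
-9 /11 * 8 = -72 /11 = -6.55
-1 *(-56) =56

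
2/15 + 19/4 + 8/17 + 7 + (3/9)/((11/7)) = 46997/3740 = 12.57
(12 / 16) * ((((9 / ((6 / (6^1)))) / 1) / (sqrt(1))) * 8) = 54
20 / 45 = 4 / 9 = 0.44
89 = 89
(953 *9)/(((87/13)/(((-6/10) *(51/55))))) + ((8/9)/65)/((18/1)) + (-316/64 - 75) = -106547535493/134362800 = -792.98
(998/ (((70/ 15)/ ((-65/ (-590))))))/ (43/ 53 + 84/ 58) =10.43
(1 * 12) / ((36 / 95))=31.67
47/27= 1.74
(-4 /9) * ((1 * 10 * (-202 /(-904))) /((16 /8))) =-505 /1017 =-0.50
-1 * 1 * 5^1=-5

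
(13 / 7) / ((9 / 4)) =52 / 63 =0.83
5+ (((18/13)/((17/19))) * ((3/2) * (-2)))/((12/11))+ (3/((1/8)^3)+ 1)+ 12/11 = 7481817/4862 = 1538.84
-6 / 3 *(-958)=1916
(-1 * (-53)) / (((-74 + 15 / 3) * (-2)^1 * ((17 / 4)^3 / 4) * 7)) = 6784 / 2372979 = 0.00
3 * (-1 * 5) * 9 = -135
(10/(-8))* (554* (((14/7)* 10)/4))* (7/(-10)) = 9695/4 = 2423.75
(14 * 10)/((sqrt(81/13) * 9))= 140 * sqrt(13)/81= 6.23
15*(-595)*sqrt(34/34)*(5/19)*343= -15306375/19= -805598.68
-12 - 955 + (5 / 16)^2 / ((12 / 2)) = -1485287 / 1536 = -966.98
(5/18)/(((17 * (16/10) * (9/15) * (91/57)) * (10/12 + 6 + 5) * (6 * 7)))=2375/110715696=0.00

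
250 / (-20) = -25 / 2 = -12.50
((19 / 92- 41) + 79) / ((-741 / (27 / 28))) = -1665 / 33488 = -0.05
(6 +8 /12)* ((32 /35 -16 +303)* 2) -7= 3831.86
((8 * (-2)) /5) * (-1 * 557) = 8912 /5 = 1782.40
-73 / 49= -1.49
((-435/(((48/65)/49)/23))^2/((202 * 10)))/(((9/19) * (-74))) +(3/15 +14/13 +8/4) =-27868094494932583/4477224960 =-6224412.39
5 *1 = 5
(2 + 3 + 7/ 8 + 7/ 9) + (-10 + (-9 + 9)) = -241/ 72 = -3.35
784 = 784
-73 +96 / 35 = -70.26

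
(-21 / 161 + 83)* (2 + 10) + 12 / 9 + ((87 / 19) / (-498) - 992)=818039 / 217626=3.76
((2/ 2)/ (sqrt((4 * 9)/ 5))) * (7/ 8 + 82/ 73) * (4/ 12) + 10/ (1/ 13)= 389 * sqrt(5)/ 3504 + 130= 130.25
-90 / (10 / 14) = -126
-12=-12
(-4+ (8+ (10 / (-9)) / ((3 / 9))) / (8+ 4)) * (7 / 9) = -455 / 162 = -2.81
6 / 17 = 0.35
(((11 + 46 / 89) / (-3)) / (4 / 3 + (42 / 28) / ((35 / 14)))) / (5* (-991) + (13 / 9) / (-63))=2905875 / 7251314338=0.00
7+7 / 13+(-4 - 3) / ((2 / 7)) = -441 / 26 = -16.96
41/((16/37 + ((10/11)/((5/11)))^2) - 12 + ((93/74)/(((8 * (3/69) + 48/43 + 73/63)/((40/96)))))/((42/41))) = -3966554512/713270795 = -5.56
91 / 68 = 1.34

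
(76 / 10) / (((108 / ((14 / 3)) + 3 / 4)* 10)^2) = 7448 / 55945125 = 0.00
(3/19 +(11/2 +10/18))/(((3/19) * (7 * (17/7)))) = 125/54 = 2.31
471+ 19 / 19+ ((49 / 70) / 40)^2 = 472.00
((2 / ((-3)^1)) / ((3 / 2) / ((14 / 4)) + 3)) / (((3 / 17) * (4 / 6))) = -119 / 72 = -1.65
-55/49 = -1.12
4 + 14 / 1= 18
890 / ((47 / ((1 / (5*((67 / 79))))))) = 4.47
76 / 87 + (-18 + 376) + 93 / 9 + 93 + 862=38402 / 29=1324.21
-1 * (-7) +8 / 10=39 / 5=7.80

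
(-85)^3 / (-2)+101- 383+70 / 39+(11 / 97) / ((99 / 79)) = 6963346583 / 22698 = 306782.39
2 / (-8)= -1 / 4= -0.25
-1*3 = -3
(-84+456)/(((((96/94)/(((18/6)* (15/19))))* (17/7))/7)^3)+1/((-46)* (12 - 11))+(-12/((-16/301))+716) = 88926658462409803/793661584384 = 112046.07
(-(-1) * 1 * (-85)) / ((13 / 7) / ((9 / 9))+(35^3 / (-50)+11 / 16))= 0.10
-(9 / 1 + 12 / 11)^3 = -1367631 / 1331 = -1027.52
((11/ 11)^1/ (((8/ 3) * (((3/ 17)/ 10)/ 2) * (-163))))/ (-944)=85/ 307744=0.00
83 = 83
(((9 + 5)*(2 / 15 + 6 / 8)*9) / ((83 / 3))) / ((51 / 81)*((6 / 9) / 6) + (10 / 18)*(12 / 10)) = 811377 / 148570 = 5.46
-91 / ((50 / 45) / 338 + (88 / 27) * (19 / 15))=-889785 / 40399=-22.02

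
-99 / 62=-1.60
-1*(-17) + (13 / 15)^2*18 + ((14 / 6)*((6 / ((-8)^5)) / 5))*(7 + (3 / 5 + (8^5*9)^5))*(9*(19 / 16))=-2037259943121476484543253.00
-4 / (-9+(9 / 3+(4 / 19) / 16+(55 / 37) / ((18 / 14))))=101232 / 122255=0.83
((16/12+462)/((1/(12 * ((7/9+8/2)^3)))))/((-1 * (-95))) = 88411784/13851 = 6383.06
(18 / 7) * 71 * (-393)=-502254 / 7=-71750.57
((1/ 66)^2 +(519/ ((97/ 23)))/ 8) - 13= 2013755/ 845064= 2.38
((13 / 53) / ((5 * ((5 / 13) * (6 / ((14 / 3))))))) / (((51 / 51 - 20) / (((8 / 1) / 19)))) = -9464 / 4304925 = -0.00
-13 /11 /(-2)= 13 /22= 0.59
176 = 176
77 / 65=1.18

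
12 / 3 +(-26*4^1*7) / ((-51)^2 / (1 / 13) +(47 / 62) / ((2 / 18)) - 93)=639932 / 160851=3.98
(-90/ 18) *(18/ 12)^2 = -45/ 4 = -11.25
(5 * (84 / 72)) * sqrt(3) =35 * sqrt(3) / 6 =10.10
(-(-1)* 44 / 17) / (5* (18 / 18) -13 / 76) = 3344 / 6239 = 0.54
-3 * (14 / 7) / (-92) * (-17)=-51 / 46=-1.11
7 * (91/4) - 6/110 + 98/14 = 36563/220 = 166.20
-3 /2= -1.50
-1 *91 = -91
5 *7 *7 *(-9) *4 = -8820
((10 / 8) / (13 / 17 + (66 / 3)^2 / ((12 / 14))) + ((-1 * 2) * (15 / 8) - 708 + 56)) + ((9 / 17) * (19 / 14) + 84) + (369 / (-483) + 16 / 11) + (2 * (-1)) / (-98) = -6932069698789 / 12154737826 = -570.32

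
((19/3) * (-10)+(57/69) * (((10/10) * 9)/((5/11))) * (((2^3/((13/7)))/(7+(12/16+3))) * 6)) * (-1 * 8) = 37039664/192855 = 192.06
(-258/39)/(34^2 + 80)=-43/8034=-0.01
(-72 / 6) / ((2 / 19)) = -114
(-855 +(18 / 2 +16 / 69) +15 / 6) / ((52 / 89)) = -10357019 / 7176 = -1443.29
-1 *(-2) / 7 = 2 / 7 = 0.29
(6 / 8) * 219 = 164.25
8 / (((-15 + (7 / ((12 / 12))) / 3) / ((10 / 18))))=-20 / 57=-0.35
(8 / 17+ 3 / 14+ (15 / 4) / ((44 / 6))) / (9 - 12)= -12527 / 31416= -0.40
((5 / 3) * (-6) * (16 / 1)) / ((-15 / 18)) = 192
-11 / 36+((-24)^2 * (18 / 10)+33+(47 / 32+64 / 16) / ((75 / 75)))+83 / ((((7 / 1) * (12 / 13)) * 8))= 5425907 / 5040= 1076.57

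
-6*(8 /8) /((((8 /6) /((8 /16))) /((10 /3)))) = -15 /2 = -7.50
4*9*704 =25344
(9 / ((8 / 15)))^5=44840334375 / 32768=1368418.41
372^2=138384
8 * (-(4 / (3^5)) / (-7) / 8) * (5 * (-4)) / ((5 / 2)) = -32 / 1701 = -0.02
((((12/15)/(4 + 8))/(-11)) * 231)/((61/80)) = -112/61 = -1.84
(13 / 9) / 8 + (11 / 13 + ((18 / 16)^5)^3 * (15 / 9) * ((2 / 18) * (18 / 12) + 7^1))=583918759598885843 / 8233143068786688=70.92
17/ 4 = 4.25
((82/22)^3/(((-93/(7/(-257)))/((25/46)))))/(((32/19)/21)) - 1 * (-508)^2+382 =-4022208616588333/15609201344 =-257681.90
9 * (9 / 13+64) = 582.23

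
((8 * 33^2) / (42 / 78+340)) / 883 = 113256 / 3909041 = 0.03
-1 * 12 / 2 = -6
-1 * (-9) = 9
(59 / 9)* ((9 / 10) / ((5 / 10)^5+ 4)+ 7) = 91627 / 1935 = 47.35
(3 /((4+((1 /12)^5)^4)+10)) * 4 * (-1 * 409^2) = -7695782463559273030952681472 /53672639894264651710465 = -143383.71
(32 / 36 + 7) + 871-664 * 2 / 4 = 546.89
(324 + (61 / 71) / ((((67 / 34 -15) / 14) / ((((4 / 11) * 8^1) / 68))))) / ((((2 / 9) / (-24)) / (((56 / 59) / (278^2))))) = -169472259936 / 394399515037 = -0.43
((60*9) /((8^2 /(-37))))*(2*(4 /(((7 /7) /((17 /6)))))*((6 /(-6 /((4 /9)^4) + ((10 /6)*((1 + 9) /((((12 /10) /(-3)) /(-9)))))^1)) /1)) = -1811520 /9439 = -191.92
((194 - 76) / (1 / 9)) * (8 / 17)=499.76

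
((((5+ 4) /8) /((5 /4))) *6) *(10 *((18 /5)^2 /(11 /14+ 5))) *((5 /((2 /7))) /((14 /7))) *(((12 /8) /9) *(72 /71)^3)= 329204736 /1789555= 183.96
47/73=0.64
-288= -288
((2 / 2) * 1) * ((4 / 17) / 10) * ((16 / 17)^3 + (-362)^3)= -466125072336 / 417605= -1116186.52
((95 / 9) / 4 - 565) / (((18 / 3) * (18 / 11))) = -222695 / 3888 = -57.28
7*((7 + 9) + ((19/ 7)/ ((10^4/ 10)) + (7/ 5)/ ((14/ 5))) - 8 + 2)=73519/ 1000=73.52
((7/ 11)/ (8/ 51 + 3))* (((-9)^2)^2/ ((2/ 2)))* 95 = 31788045/ 253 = 125644.45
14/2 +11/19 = 144/19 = 7.58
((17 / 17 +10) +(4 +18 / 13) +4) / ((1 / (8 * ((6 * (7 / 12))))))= 7420 / 13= 570.77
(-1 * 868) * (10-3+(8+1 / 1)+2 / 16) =-27993 / 2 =-13996.50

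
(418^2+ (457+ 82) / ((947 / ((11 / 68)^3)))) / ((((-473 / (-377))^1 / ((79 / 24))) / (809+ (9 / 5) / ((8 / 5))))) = 912950150291553796565 / 2458365210624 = 371364737.16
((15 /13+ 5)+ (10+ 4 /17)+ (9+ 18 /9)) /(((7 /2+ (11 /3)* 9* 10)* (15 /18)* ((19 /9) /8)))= 5229792 /14003665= 0.37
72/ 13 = 5.54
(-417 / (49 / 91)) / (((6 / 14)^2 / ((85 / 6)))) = -59731.39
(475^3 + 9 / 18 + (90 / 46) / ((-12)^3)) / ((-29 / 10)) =-2366355011015 / 64032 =-36955819.14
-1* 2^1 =-2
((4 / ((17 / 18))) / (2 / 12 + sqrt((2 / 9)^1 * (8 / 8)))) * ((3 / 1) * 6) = -7776 / 119 + 15552 * sqrt(2) / 119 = 119.48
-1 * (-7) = 7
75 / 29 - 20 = -505 / 29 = -17.41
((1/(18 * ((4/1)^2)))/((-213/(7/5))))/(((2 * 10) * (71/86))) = -0.00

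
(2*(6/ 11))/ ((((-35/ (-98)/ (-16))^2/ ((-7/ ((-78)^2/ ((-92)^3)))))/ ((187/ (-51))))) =-273500143616/ 38025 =-7192640.20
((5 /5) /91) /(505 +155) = 1 /60060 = 0.00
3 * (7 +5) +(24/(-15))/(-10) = 904/25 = 36.16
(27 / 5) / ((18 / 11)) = 33 / 10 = 3.30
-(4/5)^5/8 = -128/3125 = -0.04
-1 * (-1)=1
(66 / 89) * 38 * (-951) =-26798.97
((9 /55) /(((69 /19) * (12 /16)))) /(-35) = -76 /44275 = -0.00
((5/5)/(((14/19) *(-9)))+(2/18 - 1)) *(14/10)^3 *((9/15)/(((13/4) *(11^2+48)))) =-12838/4119375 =-0.00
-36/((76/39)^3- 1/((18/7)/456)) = 533871/2520065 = 0.21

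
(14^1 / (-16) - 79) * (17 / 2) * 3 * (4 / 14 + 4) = -488835 / 56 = -8729.20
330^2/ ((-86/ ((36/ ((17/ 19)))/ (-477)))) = 4138200/ 38743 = 106.81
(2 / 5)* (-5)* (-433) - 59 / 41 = 35447 / 41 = 864.56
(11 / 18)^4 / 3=14641 / 314928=0.05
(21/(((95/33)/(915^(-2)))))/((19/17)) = 1309/167910125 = 0.00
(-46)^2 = 2116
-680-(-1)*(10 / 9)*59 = -5530 / 9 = -614.44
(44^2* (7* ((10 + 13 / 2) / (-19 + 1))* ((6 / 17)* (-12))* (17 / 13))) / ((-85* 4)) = -223608 / 1105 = -202.36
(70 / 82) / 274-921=-10346479 / 11234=-921.00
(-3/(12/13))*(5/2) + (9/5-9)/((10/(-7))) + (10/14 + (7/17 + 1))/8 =-33549/11900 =-2.82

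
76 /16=19 /4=4.75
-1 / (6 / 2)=-0.33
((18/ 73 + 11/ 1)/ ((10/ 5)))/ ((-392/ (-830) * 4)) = 340715/ 114464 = 2.98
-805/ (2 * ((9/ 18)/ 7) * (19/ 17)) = -5041.84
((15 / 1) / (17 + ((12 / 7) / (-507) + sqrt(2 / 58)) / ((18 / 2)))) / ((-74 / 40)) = -4191341938875 / 8787639778933 + 944655075 * sqrt(29) / 8787639778933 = -0.48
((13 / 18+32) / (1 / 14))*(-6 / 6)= -4123 / 9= -458.11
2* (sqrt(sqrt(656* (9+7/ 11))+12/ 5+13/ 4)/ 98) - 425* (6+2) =-3399.81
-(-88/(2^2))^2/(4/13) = -1573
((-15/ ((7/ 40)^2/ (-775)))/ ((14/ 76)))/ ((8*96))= 2683.13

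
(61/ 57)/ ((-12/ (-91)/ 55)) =446.35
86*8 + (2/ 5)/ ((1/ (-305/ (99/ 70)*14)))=-51448/ 99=-519.68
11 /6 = 1.83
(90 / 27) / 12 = 5 / 18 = 0.28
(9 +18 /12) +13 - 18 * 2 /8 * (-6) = 101 /2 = 50.50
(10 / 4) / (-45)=-1 / 18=-0.06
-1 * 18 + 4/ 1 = -14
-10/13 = -0.77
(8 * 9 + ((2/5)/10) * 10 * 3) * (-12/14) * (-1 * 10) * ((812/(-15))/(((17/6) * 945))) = -113216/8925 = -12.69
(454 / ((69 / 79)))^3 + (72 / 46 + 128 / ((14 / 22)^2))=2260715410395508 / 16096941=140443790.56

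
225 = 225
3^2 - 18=-9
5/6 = 0.83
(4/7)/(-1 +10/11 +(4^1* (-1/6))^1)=-132/175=-0.75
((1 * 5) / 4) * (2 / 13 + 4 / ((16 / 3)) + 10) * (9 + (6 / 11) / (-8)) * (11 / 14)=159165 / 1664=95.65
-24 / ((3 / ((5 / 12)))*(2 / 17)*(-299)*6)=85 / 5382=0.02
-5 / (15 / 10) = -10 / 3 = -3.33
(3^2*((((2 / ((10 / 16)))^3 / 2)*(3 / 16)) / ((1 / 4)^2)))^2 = 3057647616 / 15625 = 195689.45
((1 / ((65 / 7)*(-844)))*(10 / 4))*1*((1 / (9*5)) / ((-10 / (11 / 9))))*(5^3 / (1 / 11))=4235 / 3554928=0.00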